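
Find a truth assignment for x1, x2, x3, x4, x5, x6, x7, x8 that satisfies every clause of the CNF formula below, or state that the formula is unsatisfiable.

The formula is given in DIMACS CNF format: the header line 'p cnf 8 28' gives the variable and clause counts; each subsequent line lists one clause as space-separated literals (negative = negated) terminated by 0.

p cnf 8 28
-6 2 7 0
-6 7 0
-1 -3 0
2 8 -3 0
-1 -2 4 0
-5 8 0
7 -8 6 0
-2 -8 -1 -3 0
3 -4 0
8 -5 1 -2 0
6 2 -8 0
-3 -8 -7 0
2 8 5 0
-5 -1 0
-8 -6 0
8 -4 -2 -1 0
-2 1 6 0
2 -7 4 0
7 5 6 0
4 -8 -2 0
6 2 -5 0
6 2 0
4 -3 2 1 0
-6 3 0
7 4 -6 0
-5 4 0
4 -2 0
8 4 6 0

Branch on x6: set x6 = True.
(x7) alone gives x7 = True.
(¬x8) alone gives x8 = False.
(¬x5) alone gives x5 = False.
(x2) alone gives x2 = True.
(x3) alone gives x3 = True.
(¬x1) alone gives x1 = False.
(x4) alone gives x4 = True.
All clauses are satisfied.

x1=False; x2=True; x3=True; x4=True; x5=False; x6=True; x7=True; x8=False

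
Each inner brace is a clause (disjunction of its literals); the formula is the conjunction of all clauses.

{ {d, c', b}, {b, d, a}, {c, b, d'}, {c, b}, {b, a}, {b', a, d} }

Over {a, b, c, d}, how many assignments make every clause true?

7

There are 2^4 = 16 truth assignments over (a, b, c, d).
Split on a. With a = 1, the clauses containing a are satisfied and a' drops from the rest; 5 of the 2^3 = 8 assignments to the other variables satisfy what remains.
With a = 0, by the same count on the reduced clause set, 2 assignments work.
Total: 5 + 2 = 7.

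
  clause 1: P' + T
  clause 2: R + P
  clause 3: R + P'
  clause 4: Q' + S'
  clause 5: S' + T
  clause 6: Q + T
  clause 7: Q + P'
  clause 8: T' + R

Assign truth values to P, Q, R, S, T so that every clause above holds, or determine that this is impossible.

Branch on P: set P = 1.
From the singleton clause (T), T = 1.
From the singleton clause (R), R = 1.
From the singleton clause (Q), Q = 1.
From the singleton clause (S'), S = 0.
Every clause now holds.

P ↦ 1, Q ↦ 1, R ↦ 1, S ↦ 0, T ↦ 1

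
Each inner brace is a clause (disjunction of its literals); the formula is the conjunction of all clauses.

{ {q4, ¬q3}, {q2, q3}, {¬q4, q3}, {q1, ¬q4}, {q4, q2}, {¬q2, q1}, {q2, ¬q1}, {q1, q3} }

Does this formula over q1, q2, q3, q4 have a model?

Suppose q4 = False.
(¬q3) alone gives q3 = False.
(q2) alone gives q2 = True.
(q1) alone gives q1 = True.
Every clause now holds.
A satisfying assignment: q1: True,  q2: True,  q3: False,  q4: False.

Satisfiable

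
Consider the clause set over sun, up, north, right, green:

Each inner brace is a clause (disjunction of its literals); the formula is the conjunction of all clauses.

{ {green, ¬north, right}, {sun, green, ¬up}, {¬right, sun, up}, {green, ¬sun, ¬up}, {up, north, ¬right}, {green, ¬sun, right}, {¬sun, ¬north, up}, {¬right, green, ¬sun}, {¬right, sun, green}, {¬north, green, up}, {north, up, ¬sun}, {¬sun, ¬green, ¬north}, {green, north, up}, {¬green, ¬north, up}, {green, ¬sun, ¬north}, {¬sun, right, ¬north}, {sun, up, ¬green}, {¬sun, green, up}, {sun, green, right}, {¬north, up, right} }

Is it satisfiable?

Case green = True:
Case sun = False:
From the singleton clause (up), up = True.
Every clause is now satisfied; north, right are unconstrained.
A satisfying assignment: sun: False; up: True; north: True; right: True; green: True.

Satisfiable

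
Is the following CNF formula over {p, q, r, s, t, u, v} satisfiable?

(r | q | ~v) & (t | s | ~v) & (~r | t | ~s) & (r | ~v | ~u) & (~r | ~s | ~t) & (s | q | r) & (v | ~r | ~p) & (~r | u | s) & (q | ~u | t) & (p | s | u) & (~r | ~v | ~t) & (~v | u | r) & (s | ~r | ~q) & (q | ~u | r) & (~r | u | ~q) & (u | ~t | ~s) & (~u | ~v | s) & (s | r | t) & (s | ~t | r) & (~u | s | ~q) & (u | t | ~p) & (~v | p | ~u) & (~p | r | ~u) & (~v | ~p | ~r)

Suppose r = 0.
Suppose q = 1.
Suppose v = 0.
Suppose s = 1.
Suppose u = 1.
Unit clause (~p) forces p = 0.
Every clause is now satisfied; t is unconstrained.
A satisfying assignment: p: 0; q: 1; r: 0; s: 1; t: 1; u: 1; v: 0.

Yes, satisfiable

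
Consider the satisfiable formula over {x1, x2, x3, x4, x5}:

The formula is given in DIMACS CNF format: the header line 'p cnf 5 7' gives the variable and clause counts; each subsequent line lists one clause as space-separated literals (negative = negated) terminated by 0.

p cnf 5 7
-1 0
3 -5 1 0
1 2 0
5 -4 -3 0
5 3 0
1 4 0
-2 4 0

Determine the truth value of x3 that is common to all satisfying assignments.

Suppose x3 = False.
Unit clause (¬x1) forces x1 = False.
Unit clause (¬x5) forces x5 = False.
But (x5) is also a unit clause — contradiction.
So every satisfying assignment has x3 = True.

True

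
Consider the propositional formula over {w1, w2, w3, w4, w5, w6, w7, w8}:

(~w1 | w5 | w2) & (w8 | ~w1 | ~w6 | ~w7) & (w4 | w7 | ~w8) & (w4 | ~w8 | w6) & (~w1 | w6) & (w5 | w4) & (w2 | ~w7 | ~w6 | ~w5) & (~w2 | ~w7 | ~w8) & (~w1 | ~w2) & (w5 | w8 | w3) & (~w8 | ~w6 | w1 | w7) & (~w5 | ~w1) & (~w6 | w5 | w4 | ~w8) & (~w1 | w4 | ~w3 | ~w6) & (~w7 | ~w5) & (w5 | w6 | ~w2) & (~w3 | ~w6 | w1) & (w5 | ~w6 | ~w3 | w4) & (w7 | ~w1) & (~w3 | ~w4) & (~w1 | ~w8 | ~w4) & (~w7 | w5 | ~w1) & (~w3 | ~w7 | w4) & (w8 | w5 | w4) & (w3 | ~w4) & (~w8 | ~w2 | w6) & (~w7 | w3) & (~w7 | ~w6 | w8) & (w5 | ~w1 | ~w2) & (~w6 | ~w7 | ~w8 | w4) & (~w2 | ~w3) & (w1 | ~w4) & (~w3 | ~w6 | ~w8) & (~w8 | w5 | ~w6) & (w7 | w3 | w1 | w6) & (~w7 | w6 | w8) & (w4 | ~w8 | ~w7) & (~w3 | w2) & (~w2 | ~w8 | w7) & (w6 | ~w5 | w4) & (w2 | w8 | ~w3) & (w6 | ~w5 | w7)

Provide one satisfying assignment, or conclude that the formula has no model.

w1 ↦ 0, w2 ↦ 1, w3 ↦ 0, w4 ↦ 0, w5 ↦ 1, w6 ↦ 1, w7 ↦ 0, w8 ↦ 0

Suppose w1 = 0.
The clause (~w4) is unit, so w4 = 0.
The clause (w5) is unit, so w5 = 1.
The clause (~w7) is unit, so w7 = 0.
The clause (~w8) is unit, so w8 = 0.
The clause (w6) is unit, so w6 = 1.
The clause (~w3) is unit, so w3 = 0.
No clause remains; w2 is free.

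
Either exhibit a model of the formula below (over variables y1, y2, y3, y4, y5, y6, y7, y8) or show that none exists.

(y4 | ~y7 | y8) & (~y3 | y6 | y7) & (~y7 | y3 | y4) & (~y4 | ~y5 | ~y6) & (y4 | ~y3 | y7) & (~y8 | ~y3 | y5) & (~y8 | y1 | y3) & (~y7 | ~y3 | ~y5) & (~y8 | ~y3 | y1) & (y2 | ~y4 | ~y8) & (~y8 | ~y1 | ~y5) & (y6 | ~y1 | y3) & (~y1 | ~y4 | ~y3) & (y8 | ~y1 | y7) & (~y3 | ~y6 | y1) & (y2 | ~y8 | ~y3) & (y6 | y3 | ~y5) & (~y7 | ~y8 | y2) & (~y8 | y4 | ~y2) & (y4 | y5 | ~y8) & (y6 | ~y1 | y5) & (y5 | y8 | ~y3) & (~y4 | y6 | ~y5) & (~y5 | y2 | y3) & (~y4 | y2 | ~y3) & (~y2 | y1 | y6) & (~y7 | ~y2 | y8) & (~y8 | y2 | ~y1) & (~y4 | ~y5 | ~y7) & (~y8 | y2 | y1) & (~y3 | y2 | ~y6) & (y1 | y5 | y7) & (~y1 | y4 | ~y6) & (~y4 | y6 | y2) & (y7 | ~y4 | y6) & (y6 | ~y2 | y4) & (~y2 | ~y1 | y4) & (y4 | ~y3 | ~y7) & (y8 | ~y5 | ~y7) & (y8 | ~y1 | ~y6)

y1: 1, y2: 1, y3: 0, y4: 1, y5: 0, y6: 1, y7: 1, y8: 1

Try y4 = 1.
Try y5 = 0.
Try y8 = 1.
The clause (~y3) is unit, so y3 = 0.
The clause (y1) is unit, so y1 = 1.
The clause (y2) is unit, so y2 = 1.
The clause (y6) is unit, so y6 = 1.
No clause remains; y7 is free.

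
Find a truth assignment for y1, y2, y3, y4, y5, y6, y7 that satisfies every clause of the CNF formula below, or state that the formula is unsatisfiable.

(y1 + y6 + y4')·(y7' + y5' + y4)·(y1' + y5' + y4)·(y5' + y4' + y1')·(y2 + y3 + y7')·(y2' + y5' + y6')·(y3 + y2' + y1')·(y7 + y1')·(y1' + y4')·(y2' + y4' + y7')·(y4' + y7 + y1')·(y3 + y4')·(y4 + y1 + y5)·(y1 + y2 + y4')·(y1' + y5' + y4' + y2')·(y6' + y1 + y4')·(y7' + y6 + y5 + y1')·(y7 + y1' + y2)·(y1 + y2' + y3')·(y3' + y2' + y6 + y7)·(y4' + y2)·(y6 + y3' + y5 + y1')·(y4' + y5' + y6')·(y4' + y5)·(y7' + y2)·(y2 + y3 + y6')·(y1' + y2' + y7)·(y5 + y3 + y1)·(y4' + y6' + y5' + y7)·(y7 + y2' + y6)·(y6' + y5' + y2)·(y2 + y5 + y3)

y1=1,  y2=1,  y3=1,  y4=0,  y5=0,  y6=1,  y7=1

Case y7 = 1:
The clause (y2) is unit, so y2 = 1.
The clause (y4') is unit, so y4 = 0.
The clause (y5') is unit, so y5 = 0.
The clause (y1) is unit, so y1 = 1.
The clause (y3) is unit, so y3 = 1.
The clause (y6) is unit, so y6 = 1.
This assignment satisfies each clause.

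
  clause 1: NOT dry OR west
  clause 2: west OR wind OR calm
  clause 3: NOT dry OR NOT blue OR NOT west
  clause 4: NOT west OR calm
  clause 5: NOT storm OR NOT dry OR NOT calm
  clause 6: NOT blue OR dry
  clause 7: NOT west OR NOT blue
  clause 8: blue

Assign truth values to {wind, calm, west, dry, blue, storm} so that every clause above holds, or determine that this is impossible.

UNSATISFIABLE

The clause (blue) is unit, so blue = true.
The clause (dry) is unit, so dry = true.
The clause (west) is unit, so west = true.
Now (NOT west) is unsatisfied and unit — conflict.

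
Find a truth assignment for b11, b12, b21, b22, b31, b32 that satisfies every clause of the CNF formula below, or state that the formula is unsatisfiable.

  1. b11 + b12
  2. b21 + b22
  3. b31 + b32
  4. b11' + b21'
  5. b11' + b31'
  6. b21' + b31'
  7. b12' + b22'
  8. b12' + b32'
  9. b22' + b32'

UNSATISFIABLE

Suppose b11 = 1.
Unit clause (b21') forces b21 = 0.
Unit clause (b22) forces b22 = 1.
Unit clause (b31') forces b31 = 0.
Unit clause (b32) forces b32 = 1.
Now (b32') is unsatisfied and unit — conflict.
So b11 must be the other value — set b11 = 0.
Unit clause (b12) forces b12 = 1.
Unit clause (b22') forces b22 = 0.
Unit clause (b21) forces b21 = 1.
Unit clause (b31') forces b31 = 0.
Unit clause (b32) forces b32 = 1.
Now (b32') is unsatisfied and unit — conflict.
Both values of b11 lead to a conflict.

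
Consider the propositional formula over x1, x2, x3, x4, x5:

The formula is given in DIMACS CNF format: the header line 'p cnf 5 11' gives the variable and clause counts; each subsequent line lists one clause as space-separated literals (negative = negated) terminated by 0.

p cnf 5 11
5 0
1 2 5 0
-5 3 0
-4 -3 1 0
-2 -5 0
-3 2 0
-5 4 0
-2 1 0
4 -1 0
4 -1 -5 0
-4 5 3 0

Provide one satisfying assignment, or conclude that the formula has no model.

UNSATISFIABLE

(x5) alone gives x5 = True.
(x3) alone gives x3 = True.
(¬x2) alone gives x2 = False.
That conflicts with the unit clause (x2).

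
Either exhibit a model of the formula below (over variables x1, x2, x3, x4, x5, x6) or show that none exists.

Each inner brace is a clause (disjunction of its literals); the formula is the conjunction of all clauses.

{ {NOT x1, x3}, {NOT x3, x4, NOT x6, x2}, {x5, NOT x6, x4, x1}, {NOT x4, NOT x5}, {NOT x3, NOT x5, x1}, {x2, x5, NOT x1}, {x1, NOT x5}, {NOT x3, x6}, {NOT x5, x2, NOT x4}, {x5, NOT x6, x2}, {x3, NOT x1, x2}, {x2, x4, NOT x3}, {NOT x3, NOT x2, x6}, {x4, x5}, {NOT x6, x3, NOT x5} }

x1=true; x2=true; x3=true; x4=false; x5=true; x6=true

Suppose x1 = true.
From the singleton clause (x3), x3 = true.
From the singleton clause (x6), x6 = true.
Suppose x4 = false.
From the singleton clause (x2), x2 = true.
From the singleton clause (x5), x5 = true.
This assignment satisfies each clause.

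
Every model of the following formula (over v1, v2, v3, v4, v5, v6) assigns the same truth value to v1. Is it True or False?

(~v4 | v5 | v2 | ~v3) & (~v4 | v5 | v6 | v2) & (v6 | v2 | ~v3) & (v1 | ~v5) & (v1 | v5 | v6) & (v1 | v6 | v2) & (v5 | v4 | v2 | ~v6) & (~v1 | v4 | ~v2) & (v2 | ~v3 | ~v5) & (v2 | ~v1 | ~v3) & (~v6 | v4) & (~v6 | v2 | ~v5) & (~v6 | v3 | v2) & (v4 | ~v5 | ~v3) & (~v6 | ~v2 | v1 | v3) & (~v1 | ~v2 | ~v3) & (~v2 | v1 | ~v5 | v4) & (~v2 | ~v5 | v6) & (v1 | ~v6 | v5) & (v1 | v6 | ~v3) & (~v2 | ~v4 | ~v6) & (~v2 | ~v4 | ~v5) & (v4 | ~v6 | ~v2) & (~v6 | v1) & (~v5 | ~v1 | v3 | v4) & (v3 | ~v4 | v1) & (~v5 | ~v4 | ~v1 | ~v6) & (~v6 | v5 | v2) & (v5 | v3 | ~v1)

True

Suppose v1 = 0.
The clause (~v5) is unit, so v5 = 0.
The clause (v6) is unit, so v6 = 1.
But (~v6) is also a unit clause — contradiction.
So every satisfying assignment has v1 = True.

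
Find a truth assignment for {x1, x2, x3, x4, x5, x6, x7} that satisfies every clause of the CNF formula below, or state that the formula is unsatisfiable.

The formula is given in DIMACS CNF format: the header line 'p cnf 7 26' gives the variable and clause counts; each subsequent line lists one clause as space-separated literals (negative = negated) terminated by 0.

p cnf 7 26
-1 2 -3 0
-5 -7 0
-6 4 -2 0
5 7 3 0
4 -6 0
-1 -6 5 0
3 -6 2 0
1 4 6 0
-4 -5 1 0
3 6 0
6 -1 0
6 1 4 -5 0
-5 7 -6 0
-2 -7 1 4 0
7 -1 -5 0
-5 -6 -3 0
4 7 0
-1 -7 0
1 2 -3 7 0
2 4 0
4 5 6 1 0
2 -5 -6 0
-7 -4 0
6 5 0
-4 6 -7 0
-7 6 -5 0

Branch on x5: set x5 = False.
From the singleton clause (x6), x6 = True.
From the singleton clause (x4), x4 = True.
From the singleton clause (¬x1), x1 = False.
From the singleton clause (¬x7), x7 = False.
From the singleton clause (x3), x3 = True.
From the singleton clause (x2), x2 = True.
This assignment satisfies each clause.

x1: False,  x2: True,  x3: True,  x4: True,  x5: False,  x6: True,  x7: False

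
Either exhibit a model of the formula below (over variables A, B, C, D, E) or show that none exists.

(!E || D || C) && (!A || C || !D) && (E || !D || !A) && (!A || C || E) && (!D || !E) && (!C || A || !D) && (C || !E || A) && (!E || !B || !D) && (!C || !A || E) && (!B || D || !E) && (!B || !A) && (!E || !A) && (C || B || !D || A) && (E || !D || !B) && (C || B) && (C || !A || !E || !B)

Suppose D = false.
Suppose E = false.
Suppose A = false.
Suppose C = true.
Every clause is now satisfied; B is unconstrained.

A=false,  B=true,  C=true,  D=false,  E=false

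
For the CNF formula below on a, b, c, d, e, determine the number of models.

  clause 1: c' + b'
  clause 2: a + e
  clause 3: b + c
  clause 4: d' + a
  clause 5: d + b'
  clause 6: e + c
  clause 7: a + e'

5

There are 2^5 = 32 truth assignments over (a, b, c, d, e).
Split on b. With b = 1, the clauses containing b are satisfied and b' drops from the rest; 1 of the 2^4 = 16 assignments to the other variables satisfy what remains.
With b = 0, by the same count on the reduced clause set, 4 assignments work.
(One model: a=T, b=F, c=T, d=F, e=F.)
Total: 1 + 4 = 5.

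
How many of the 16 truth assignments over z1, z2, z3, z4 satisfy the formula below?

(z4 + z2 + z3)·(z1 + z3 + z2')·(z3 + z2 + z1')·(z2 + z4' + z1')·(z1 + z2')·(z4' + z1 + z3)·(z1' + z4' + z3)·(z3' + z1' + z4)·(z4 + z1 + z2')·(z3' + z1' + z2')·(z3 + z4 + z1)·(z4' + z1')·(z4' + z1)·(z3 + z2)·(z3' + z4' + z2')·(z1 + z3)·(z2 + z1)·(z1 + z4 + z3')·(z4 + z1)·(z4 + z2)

There are 2^4 = 16 truth assignments over (z1, z2, z3, z4).
Split on z1. With z1 = 1, the clauses containing z1 are satisfied and z1' drops from the rest; 1 of the 2^3 = 8 assignments to the other variables satisfy what remains.
With z1 = 0, by the same count on the reduced clause set, 0 assignments work.
Total: 1 + 0 = 1.

1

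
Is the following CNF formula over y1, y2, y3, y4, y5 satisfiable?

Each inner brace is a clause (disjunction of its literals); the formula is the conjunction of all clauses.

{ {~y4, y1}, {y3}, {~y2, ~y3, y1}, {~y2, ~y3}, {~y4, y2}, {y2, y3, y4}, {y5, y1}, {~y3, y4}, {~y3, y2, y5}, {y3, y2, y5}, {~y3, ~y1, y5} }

Unsatisfiable

The clause (y3) is unit, so y3 = 1.
The clause (~y2) is unit, so y2 = 0.
The clause (~y4) is unit, so y4 = 0.
Now (y4) is unsatisfied and unit — conflict.
No assignment satisfies every clause.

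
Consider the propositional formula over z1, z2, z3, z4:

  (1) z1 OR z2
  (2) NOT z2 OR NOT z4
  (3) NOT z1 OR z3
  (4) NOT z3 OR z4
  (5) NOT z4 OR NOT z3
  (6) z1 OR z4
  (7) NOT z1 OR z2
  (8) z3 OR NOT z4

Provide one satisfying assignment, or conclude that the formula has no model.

UNSATISFIABLE

Case z1 = true:
The clause (z3) is unit, so z3 = true.
The clause (z4) is unit, so z4 = true.
Now (NOT z4) is unsatisfied and unit — conflict.
That branch fails; take z1 = false instead.
The clause (z2) is unit, so z2 = true.
The clause (NOT z4) is unit, so z4 = false.
Now (z4) is unsatisfied and unit — conflict.
Neither z1 = true nor z1 = false works.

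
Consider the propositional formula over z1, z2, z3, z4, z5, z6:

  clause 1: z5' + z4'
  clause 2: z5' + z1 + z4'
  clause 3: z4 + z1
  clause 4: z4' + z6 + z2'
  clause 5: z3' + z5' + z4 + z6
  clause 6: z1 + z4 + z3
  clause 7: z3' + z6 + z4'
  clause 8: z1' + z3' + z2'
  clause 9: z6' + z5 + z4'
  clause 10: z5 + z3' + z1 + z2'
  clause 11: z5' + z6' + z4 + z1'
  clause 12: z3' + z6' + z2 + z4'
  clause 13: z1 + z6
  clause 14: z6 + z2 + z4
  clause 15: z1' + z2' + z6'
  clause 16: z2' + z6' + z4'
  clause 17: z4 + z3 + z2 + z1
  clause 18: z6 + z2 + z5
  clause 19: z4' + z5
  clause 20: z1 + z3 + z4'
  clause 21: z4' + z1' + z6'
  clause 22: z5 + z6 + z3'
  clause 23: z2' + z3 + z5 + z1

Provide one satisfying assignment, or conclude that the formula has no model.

Branch on z5: set z5 = 1.
Unit clause (z4') forces z4 = 0.
Unit clause (z1) forces z1 = 1.
Unit clause (z6') forces z6 = 0.
Unit clause (z3') forces z3 = 0.
Unit clause (z2) forces z2 = 1.
All clauses are satisfied.

z1 ↦ 1, z2 ↦ 1, z3 ↦ 0, z4 ↦ 0, z5 ↦ 1, z6 ↦ 0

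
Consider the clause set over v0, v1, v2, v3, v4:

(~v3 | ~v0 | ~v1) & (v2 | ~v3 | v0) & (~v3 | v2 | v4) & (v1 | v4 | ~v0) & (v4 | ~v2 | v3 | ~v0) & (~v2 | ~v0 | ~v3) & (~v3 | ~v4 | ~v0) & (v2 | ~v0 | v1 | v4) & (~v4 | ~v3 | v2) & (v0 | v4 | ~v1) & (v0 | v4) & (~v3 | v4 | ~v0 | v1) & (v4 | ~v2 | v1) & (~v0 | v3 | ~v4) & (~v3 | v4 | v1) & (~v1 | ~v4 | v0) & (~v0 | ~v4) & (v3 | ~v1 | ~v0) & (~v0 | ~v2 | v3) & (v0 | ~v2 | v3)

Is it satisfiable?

Satisfiable

Branch on v0: set v0 = 0.
(v4) alone gives v4 = 1.
(~v1) alone gives v1 = 0.
Branch on v2: set v2 = 1.
(v3) alone gives v3 = 1.
Every clause now holds.
A satisfying assignment: v0: 0,  v1: 0,  v2: 1,  v3: 1,  v4: 1.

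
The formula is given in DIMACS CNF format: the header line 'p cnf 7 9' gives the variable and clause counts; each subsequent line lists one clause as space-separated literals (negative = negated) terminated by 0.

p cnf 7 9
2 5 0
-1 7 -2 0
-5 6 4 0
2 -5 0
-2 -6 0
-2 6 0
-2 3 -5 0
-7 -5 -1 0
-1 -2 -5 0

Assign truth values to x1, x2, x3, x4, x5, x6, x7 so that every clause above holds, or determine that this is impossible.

Try x2 = True.
(¬x6) alone gives x6 = False.
That conflicts with the unit clause (x6).
So x2 must be the other value — set x2 = False.
(x5) alone gives x5 = True.
That conflicts with the unit clause (¬x5).
Either choice for x2 ends in contradiction.

UNSATISFIABLE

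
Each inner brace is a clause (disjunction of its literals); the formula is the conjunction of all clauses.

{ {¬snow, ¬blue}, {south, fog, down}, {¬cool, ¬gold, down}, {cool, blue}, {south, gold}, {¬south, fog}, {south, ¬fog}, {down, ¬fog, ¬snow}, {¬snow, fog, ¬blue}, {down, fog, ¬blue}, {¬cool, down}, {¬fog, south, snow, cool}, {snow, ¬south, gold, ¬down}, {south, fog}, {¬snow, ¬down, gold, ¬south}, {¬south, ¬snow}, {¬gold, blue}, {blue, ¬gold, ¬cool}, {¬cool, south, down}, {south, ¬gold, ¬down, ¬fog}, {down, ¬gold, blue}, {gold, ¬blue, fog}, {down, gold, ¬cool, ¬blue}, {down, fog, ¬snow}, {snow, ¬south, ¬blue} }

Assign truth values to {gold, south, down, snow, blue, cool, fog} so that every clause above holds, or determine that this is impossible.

Suppose snow = False.
Suppose cool = True.
Unit clause (down) forces down = True.
Suppose south = True.
Unit clause (fog) forces fog = True.
Unit clause (gold) forces gold = True.
Unit clause (blue) forces blue = True.
That conflicts with the unit clause (¬blue).
Undo south and try south = False.
Unit clause (gold) forces gold = True.
Unit clause (¬fog) forces fog = False.
That conflicts with the unit clause (fog).
Both values of south lead to a conflict.
Undo cool and try cool = False.
Unit clause (blue) forces blue = True.
Unit clause (¬south) forces south = False.
Unit clause (gold) forces gold = True.
Unit clause (¬fog) forces fog = False.
That conflicts with the unit clause (fog).
Both values of cool lead to a conflict.
Undo snow and try snow = True.
Unit clause (¬blue) forces blue = False.
Unit clause (cool) forces cool = True.
Unit clause (down) forces down = True.
Unit clause (¬south) forces south = False.
Unit clause (gold) forces gold = True.
That conflicts with the unit clause (¬gold).
Both values of snow lead to a conflict.

UNSATISFIABLE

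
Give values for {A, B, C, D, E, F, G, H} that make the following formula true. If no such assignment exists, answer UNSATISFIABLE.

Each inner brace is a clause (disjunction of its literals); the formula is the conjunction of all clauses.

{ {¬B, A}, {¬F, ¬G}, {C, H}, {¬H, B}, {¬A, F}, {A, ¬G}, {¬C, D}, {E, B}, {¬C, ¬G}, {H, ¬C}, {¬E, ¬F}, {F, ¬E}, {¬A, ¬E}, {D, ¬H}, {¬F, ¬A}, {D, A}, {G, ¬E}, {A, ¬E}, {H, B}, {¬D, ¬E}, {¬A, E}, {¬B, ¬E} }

Try B = False.
From the singleton clause (¬H), H = False.
Now (H) is unsatisfied and unit — conflict.
That branch fails; take B = True instead.
From the singleton clause (A), A = True.
From the singleton clause (F), F = True.
Now (¬F) is unsatisfied and unit — conflict.
Both values of B lead to a conflict.

UNSATISFIABLE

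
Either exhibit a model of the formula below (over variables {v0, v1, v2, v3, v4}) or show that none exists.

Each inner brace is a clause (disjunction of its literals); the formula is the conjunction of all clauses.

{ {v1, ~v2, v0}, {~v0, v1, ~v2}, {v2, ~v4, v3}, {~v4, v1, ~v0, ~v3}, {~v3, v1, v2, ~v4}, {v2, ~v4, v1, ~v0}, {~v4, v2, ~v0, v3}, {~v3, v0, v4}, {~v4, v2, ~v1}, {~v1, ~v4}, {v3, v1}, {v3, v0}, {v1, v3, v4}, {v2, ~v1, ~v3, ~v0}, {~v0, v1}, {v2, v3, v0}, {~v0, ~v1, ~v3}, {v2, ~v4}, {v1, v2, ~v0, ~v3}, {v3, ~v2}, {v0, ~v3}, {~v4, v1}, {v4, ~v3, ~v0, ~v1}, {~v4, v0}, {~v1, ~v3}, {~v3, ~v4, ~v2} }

Case v1 = 1:
Unit clause (~v4) forces v4 = 0.
Unit clause (~v3) forces v3 = 0.
Unit clause (v0) forces v0 = 1.
Unit clause (~v2) forces v2 = 0.
All clauses are satisfied.

v0=1; v1=1; v2=0; v3=0; v4=0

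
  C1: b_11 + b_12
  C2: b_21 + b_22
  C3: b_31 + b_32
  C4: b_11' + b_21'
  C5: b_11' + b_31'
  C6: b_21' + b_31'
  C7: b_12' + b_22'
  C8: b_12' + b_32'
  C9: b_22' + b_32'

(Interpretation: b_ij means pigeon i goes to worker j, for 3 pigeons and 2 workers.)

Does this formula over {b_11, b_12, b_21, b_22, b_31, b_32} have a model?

Unsatisfiable

Suppose b_11 = 1.
(b_21') alone gives b_21 = 0.
(b_22) alone gives b_22 = 1.
(b_31') alone gives b_31 = 0.
(b_32) alone gives b_32 = 1.
But (b_32') is also a unit clause — contradiction.
That branch fails; take b_11 = 0 instead.
(b_12) alone gives b_12 = 1.
(b_22') alone gives b_22 = 0.
(b_21) alone gives b_21 = 1.
(b_31') alone gives b_31 = 0.
(b_32) alone gives b_32 = 1.
But (b_32') is also a unit clause — contradiction.
Either choice for b_11 ends in contradiction.
No assignment satisfies every clause.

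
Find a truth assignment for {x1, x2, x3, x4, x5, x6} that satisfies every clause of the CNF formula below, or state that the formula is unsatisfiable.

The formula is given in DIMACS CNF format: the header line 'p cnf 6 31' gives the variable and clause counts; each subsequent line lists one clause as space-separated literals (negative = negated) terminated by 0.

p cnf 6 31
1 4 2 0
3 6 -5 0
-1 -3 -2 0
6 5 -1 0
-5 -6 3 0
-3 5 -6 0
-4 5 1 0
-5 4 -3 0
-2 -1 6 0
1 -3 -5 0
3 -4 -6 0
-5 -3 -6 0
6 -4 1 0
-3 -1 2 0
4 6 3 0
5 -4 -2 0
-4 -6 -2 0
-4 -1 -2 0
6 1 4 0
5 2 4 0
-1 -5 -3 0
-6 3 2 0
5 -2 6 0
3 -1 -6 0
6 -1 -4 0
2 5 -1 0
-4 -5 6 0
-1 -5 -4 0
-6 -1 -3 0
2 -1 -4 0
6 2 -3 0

Try x1 = False.
Try x4 = False.
From the singleton clause (x2), x2 = True.
From the singleton clause (x6), x6 = True.
Try x5 = False.
From the singleton clause (¬x3), x3 = False.
Every clause now holds.

x1: False, x2: True, x3: False, x4: False, x5: False, x6: True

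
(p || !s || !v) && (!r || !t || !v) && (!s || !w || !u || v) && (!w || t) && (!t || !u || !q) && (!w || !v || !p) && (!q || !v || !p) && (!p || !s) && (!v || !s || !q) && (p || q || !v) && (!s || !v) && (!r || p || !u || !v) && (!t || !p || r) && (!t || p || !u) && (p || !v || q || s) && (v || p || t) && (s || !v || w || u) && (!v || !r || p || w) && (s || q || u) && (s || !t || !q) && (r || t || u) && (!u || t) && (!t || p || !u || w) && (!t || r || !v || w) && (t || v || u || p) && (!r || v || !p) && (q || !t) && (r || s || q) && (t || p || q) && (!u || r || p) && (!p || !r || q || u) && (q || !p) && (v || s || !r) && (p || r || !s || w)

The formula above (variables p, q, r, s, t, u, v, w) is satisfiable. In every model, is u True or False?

False

Suppose u = true.
The clause (t) is unit, so t = true.
The clause (!q) is unit, so q = false.
That conflicts with the unit clause (q).
So every satisfying assignment has u = False.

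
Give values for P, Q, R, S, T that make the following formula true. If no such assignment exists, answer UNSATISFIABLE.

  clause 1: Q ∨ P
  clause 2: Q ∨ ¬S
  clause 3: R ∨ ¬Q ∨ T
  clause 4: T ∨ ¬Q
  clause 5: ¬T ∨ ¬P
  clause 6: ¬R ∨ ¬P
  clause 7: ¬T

P=True, Q=False, R=False, S=False, T=False

The clause (¬T) is unit, so T = False.
The clause (¬Q) is unit, so Q = False.
The clause (P) is unit, so P = True.
The clause (¬S) is unit, so S = False.
The clause (¬R) is unit, so R = False.
Every clause now holds.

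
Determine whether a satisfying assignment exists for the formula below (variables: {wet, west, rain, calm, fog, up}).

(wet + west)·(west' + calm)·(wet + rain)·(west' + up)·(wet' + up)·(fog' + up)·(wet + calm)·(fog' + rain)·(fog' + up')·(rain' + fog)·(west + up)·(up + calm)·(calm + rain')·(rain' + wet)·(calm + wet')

Satisfiable

Branch on wet: set wet = 1.
(up) alone gives up = 1.
(fog') alone gives fog = 0.
(rain') alone gives rain = 0.
(calm) alone gives calm = 1.
All clauses hold; west can take either value.
A satisfying assignment: wet=1; west=1; rain=0; calm=1; fog=0; up=1.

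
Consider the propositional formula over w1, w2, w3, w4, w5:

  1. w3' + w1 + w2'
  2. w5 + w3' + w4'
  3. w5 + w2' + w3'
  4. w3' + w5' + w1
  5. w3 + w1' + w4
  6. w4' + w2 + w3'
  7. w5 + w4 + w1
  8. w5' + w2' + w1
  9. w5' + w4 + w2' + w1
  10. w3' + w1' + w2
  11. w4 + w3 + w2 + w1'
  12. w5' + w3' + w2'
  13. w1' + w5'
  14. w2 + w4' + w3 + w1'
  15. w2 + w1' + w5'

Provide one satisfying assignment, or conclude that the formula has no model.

w1: 0,  w2: 0,  w3: 0,  w4: 0,  w5: 1

Branch on w1: set w1 = 0.
Branch on w3: set w3 = 0.
Branch on w5: set w5 = 1.
Unit clause (w2') forces w2 = 0.
Every clause is now satisfied; w4 is unconstrained.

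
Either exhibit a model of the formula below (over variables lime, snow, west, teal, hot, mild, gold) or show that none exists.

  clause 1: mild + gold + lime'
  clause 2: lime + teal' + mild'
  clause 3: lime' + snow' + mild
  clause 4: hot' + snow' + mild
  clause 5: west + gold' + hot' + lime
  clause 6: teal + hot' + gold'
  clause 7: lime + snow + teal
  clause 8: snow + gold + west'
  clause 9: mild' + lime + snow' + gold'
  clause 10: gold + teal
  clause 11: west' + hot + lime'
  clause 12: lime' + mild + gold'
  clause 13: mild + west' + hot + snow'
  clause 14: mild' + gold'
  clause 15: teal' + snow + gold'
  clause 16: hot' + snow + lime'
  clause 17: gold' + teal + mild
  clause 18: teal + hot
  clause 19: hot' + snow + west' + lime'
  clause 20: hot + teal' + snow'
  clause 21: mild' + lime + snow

Try gold = 0.
(teal) alone gives teal = 1.
Try mild = 1.
(lime) alone gives lime = 1.
Try snow = 0.
(west') alone gives west = 0.
(hot') alone gives hot = 0.
Every clause now holds.

lime: 1; snow: 0; west: 0; teal: 1; hot: 0; mild: 1; gold: 0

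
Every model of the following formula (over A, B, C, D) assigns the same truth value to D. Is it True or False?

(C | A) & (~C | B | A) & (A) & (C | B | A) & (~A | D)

Suppose D = 0.
Unit clause (A) forces A = 1.
That conflicts with the unit clause (~A).
So every satisfying assignment has D = True.

True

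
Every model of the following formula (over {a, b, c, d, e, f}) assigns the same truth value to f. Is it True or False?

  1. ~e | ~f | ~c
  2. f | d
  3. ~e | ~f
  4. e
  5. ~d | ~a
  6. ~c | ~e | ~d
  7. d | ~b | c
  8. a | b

Suppose f = 1.
Unit clause (~e) forces e = 0.
Now (e) is unsatisfied and unit — conflict.
So every satisfying assignment has f = False.

False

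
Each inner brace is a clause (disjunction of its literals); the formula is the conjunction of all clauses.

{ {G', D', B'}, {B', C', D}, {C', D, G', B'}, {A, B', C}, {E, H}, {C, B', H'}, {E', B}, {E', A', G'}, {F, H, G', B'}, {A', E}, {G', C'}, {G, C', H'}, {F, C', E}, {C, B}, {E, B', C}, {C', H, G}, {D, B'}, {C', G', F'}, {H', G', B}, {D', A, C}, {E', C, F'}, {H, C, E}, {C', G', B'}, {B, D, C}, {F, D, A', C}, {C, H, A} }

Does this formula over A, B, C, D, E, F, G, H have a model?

Yes

Suppose E = 1.
Unit clause (B) forces B = 1.
Unit clause (D) forces D = 1.
Unit clause (G') forces G = 0.
Suppose A = 1.
Suppose C = 0.
Unit clause (H') forces H = 0.
Unit clause (F') forces F = 0.
All clauses are satisfied.
A satisfying assignment: A=1; B=1; C=0; D=1; E=1; F=0; G=0; H=0.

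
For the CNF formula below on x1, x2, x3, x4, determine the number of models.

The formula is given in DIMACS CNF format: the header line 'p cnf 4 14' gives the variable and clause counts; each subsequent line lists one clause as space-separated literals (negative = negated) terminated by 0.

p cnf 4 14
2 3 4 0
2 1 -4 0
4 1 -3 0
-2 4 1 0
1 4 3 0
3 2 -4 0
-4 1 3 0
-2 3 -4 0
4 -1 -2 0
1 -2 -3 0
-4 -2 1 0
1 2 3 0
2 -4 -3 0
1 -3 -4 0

2

There are 2^4 = 16 truth assignments over (x1, x2, x3, x4).
Split on x3. With x3 = True, the clauses containing x3 are satisfied and ¬x3 drops from the rest; 2 of the 2^3 = 8 assignments to the other variables satisfy what remains.
With x3 = False, by the same count on the reduced clause set, 0 assignments work.
(One model: x1=T, x2=F, x3=T, x4=F.)
Total: 2 + 0 = 2.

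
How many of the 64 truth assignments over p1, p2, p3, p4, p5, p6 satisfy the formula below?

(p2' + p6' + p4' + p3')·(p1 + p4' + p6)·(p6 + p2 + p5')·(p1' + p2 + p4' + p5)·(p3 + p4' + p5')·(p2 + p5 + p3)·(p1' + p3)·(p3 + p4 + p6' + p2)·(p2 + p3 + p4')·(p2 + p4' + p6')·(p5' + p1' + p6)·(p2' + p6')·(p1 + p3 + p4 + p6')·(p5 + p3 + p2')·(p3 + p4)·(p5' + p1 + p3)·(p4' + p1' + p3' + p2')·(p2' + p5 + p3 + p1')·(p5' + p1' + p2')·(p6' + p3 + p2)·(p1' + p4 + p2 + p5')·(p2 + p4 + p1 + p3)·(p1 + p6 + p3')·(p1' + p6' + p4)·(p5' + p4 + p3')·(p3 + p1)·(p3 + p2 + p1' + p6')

3

There are 2^6 = 64 truth assignments over (p1, p2, p3, p4, p5, p6).
Split on p5. With p5 = 1, the clauses containing p5 are satisfied and p5' drops from the rest; 0 of the 2^5 = 32 assignments to the other variables satisfy what remains.
With p5 = 0, by the same count on the reduced clause set, 3 assignments work.
(One model: p1=F, p2=F, p3=T, p4=F, p5=F, p6=T.)
Total: 0 + 3 = 3.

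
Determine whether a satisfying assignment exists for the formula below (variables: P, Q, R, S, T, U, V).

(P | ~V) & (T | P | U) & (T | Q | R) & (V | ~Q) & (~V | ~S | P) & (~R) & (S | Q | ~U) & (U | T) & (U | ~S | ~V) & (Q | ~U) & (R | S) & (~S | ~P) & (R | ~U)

Satisfiable

From the singleton clause (~R), R = 0.
From the singleton clause (S), S = 1.
From the singleton clause (~P), P = 0.
From the singleton clause (~V), V = 0.
From the singleton clause (~Q), Q = 0.
From the singleton clause (T), T = 1.
From the singleton clause (~U), U = 0.
Every clause now holds.
A satisfying assignment: P ↦ 0; Q ↦ 0; R ↦ 0; S ↦ 1; T ↦ 1; U ↦ 0; V ↦ 0.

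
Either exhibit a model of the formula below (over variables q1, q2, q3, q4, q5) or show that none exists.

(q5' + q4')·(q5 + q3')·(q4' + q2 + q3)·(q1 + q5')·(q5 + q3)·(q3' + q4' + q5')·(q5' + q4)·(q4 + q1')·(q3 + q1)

UNSATISFIABLE

Try q5 = 0.
The clause (q3') is unit, so q3 = 0.
That conflicts with the unit clause (q3).
Undo q5 and try q5 = 1.
The clause (q4') is unit, so q4 = 0.
That conflicts with the unit clause (q4).
Both values of q5 lead to a conflict.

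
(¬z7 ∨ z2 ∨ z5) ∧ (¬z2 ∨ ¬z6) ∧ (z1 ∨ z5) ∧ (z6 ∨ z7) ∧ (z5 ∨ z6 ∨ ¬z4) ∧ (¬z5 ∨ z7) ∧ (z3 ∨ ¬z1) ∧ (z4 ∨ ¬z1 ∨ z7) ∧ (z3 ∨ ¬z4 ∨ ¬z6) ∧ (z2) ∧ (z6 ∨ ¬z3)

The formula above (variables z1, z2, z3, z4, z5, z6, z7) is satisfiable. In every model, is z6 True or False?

False

Suppose z6 = True.
Unit clause (¬z2) forces z2 = False.
Now (z2) is unsatisfied and unit — conflict.
So every satisfying assignment has z6 = False.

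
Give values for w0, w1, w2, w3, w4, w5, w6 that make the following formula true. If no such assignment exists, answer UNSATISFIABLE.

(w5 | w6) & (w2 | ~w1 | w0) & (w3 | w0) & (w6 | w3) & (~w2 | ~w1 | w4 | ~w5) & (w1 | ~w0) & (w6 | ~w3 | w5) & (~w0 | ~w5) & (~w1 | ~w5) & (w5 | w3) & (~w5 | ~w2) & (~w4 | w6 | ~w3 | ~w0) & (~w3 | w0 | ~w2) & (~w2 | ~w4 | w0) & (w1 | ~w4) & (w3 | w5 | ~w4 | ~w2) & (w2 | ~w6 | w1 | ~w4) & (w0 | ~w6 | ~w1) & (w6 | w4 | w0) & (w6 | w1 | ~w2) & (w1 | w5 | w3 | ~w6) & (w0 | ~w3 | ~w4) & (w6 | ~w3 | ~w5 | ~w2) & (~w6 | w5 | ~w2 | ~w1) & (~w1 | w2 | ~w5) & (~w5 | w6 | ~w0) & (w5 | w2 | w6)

Try w5 = 0.
From the singleton clause (w6), w6 = 1.
From the singleton clause (w3), w3 = 1.
Try w1 = 0.
From the singleton clause (~w0), w0 = 0.
From the singleton clause (~w2), w2 = 0.
From the singleton clause (~w4), w4 = 0.
All clauses are satisfied.

w0 ↦ 0, w1 ↦ 0, w2 ↦ 0, w3 ↦ 1, w4 ↦ 0, w5 ↦ 0, w6 ↦ 1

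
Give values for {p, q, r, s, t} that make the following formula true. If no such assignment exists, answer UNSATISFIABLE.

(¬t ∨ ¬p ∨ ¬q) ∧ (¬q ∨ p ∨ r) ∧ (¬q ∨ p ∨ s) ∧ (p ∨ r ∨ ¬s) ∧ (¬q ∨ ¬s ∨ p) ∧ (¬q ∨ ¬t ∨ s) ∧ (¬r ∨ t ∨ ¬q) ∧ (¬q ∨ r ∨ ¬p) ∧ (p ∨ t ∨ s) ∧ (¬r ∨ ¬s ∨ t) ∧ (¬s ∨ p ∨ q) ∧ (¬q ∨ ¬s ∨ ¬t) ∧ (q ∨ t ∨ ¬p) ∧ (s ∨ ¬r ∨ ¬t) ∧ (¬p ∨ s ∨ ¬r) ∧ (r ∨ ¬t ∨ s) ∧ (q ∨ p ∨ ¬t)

p ↦ True; q ↦ False; r ↦ False; s ↦ True; t ↦ True

Case t = True:
Case p = True:
The clause (¬q) is unit, so q = False.
Case s = True:
All clauses hold; r can take either value.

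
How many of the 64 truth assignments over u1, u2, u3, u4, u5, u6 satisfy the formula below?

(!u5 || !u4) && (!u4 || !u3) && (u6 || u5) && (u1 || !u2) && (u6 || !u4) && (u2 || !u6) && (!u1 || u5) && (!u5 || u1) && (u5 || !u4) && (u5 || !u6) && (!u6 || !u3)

5

There are 2^6 = 64 truth assignments over (u1, u2, u3, u4, u5, u6).
Split on u2. With u2 = true, the clauses containing u2 are satisfied and !u2 drops from the rest; 3 of the 2^5 = 32 assignments to the other variables satisfy what remains.
With u2 = false, by the same count on the reduced clause set, 2 assignments work.
Total: 3 + 2 = 5.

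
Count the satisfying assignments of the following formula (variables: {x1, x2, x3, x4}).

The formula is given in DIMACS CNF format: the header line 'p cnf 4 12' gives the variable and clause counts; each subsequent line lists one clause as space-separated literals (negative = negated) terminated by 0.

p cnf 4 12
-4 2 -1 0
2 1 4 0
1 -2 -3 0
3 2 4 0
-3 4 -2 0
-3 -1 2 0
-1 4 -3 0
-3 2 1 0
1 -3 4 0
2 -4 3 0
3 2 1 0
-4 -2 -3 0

4

There are 2^4 = 16 truth assignments over (x1, x2, x3, x4).
Check each against the 12 clauses (columns in the order x1, x2, x3, x4):
  F F F F  ✗ fails (x2 ∨ x1 ∨ x4)
  F F F T  ✗ fails (x2 ∨ ¬x4 ∨ x3)
  F F T F  ✗ fails (x2 ∨ x1 ∨ x4)
  F F T T  ✗ fails (¬x3 ∨ x2 ∨ x1)
  F T F F  ✓ satisfies all
  F T F T  ✓ satisfies all
  F T T F  ✗ fails (x1 ∨ ¬x2 ∨ ¬x3)
  F T T T  ✗ fails (x1 ∨ ¬x2 ∨ ¬x3)
  T F F F  ✗ fails (x3 ∨ x2 ∨ x4)
  T F F T  ✗ fails (¬x4 ∨ x2 ∨ ¬x1)
  T F T F  ✗ fails (¬x3 ∨ ¬x1 ∨ x2)
  T F T T  ✗ fails (¬x4 ∨ x2 ∨ ¬x1)
  T T F F  ✓ satisfies all
  T T F T  ✓ satisfies all
  T T T F  ✗ fails (¬x3 ∨ x4 ∨ ¬x2)
  T T T T  ✗ fails (¬x4 ∨ ¬x2 ∨ ¬x3)
4 of the 16 rows are models.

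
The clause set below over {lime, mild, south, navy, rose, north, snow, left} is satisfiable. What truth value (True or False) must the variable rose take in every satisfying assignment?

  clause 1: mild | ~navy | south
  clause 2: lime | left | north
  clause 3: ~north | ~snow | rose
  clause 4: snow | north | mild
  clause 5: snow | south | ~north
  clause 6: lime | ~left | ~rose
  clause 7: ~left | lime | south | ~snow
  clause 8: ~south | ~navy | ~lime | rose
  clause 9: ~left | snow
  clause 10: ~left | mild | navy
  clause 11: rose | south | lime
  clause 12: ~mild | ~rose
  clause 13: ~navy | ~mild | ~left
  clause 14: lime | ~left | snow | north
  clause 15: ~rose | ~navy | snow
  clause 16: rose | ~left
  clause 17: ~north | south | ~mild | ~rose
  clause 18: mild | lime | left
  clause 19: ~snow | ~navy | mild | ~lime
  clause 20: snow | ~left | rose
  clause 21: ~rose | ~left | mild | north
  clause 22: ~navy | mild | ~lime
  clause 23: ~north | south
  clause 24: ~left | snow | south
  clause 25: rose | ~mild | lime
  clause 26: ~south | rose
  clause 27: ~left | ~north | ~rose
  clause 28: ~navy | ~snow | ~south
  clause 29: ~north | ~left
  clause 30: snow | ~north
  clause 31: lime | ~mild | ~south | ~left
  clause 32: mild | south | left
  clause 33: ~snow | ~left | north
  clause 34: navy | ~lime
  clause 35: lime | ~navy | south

False

Suppose rose = 1.
From the singleton clause (~mild), mild = 0.
Suppose navy = 0.
From the singleton clause (~left), left = 0.
From the singleton clause (lime), lime = 1.
But (~lime) is also a unit clause — contradiction.
That branch fails; take navy = 1 instead.
From the singleton clause (south), south = 1.
From the singleton clause (snow), snow = 1.
But (~snow) is also a unit clause — contradiction.
Neither navy = 1 nor navy = 0 works.
So every satisfying assignment has rose = False.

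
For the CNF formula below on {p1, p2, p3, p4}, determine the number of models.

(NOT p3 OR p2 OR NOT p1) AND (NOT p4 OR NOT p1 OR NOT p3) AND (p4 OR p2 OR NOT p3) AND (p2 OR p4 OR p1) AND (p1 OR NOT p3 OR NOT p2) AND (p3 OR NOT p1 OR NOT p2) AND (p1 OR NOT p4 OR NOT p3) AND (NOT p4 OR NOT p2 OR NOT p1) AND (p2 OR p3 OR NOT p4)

There are 2^4 = 16 truth assignments over (p1, p2, p3, p4).
Check each against the 9 clauses (columns in the order p1, p2, p3, p4):
  F F F F  ✗ fails (p2 OR p4 OR p1)
  F F F T  ✗ fails (p2 OR p3 OR NOT p4)
  F F T F  ✗ fails (p4 OR p2 OR NOT p3)
  F F T T  ✗ fails (p1 OR NOT p4 OR NOT p3)
  F T F F  ✓ satisfies all
  F T F T  ✓ satisfies all
  F T T F  ✗ fails (p1 OR NOT p3 OR NOT p2)
  F T T T  ✗ fails (p1 OR NOT p3 OR NOT p2)
  T F F F  ✓ satisfies all
  T F F T  ✗ fails (p2 OR p3 OR NOT p4)
  T F T F  ✗ fails (NOT p3 OR p2 OR NOT p1)
  T F T T  ✗ fails (NOT p3 OR p2 OR NOT p1)
  T T F F  ✗ fails (p3 OR NOT p1 OR NOT p2)
  T T F T  ✗ fails (p3 OR NOT p1 OR NOT p2)
  T T T F  ✓ satisfies all
  T T T T  ✗ fails (NOT p4 OR NOT p1 OR NOT p3)
4 of the 16 rows are models.

4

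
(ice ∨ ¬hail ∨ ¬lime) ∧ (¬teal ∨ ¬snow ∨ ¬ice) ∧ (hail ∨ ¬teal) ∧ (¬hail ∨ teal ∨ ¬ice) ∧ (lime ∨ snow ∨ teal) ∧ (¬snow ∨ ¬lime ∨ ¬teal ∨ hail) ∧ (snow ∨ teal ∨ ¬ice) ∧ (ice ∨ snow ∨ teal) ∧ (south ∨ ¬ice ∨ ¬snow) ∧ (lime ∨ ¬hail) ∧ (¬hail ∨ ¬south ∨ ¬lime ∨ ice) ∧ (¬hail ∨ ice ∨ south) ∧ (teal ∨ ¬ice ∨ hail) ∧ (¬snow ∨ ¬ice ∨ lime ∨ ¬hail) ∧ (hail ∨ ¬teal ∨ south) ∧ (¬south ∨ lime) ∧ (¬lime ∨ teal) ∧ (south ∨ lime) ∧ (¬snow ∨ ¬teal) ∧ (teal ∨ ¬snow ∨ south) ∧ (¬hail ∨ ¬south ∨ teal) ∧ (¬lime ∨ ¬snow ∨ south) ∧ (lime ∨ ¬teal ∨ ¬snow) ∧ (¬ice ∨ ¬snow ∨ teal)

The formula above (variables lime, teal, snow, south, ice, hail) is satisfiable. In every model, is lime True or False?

Suppose lime = False.
From the singleton clause (¬hail), hail = False.
From the singleton clause (¬teal), teal = False.
From the singleton clause (snow), snow = True.
From the singleton clause (¬ice), ice = False.
From the singleton clause (¬south), south = False.
But (south) is also a unit clause — contradiction.
So every satisfying assignment has lime = True.

True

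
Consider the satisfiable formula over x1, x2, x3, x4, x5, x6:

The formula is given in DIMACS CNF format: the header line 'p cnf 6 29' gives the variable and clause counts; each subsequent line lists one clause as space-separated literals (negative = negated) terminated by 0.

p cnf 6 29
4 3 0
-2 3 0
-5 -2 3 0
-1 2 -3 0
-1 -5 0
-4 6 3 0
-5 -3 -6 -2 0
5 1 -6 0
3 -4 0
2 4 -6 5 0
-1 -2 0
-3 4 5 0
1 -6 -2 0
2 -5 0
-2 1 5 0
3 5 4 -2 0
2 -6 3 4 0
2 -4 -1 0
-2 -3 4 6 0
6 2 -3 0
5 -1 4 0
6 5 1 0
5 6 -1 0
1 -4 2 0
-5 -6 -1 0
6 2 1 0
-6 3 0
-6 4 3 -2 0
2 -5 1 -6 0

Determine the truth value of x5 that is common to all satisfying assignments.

Suppose x5 = False.
Case x4 = True:
(x3) alone gives x3 = True.
Case x1 = False:
(¬x6) alone gives x6 = False.
That conflicts with the unit clause (x6).
Backtrack on x1: now try x1 = True.
(x2) alone gives x2 = True.
That conflicts with the unit clause (¬x2).
Neither x1 = True nor x1 = False works.
Backtrack on x4: now try x4 = False.
(x3) alone gives x3 = True.
That conflicts with the unit clause (¬x3).
Neither x4 = True nor x4 = False works.
So every satisfying assignment has x5 = True.

True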